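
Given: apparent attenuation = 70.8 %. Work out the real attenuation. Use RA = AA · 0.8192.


RA = 70.8 · 0.8192

57.9994 %


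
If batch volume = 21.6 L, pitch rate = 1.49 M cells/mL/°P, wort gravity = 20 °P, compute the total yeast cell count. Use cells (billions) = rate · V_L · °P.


cells = 1.49 · 21.6 · 20

643.6800 billion cells


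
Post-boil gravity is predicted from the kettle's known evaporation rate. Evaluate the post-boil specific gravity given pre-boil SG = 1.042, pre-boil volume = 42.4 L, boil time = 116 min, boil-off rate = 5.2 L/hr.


V_post = V_pre − rate·(t/60);  SG_post = 1 + (SG_pre−1)·V_pre/V_post
V_post = 42.4 − 5.2·(116/60) = 32.3467
SG_post = 1 + (1.042 − 1)·42.4/32.3467

1.0551


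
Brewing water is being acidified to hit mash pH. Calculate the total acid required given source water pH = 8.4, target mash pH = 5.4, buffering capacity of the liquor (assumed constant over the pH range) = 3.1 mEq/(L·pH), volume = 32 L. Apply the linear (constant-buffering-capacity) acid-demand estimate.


acid = buffering capacity · (pH_source − pH_target) · V
acid = 3.1 · (8.4 − 5.4) · 32

297.6000 mEq


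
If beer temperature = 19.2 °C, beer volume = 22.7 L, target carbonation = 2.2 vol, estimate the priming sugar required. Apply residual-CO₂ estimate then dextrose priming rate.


residual = 14.695·(0.01821 + 0.09011·e^(−0.04·T));  sugar = (target − residual)·4.0·V
residual = 14.695·(0.01821 + 0.09011·e^(−0.04·19.2)) = 0.8819
sugar = (2.2 − 0.8819)·4.0·22.7

119.6808 g


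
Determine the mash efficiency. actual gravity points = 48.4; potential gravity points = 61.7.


efficiency = actual / potential × 100
efficiency = 48.4 / 61.7 × 100

78.4441 %


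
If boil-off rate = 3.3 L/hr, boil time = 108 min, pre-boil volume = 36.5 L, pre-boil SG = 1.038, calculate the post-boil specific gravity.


V_post = V_pre − rate·(t/60);  SG_post = 1 + (SG_pre−1)·V_pre/V_post
V_post = 36.5 − 3.3·(108/60) = 30.5600
SG_post = 1 + (1.038 − 1)·36.5/30.5600

1.0454


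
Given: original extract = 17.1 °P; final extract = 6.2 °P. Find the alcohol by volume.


SG = 259/(259 − P);  ABV = (OG − FG)·131.25
OG = 259/(259 − 17.1) = 1.0707
FG = 259/(259 − 6.2) = 1.0245
ABV = (1.0707 − 1.0245)·131.25

6.0592 % ABV


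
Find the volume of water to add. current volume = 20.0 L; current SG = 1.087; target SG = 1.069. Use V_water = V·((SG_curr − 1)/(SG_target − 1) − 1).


V_water = 20.0·((1.087 − 1)/(1.069 − 1) − 1)

5.2174 L


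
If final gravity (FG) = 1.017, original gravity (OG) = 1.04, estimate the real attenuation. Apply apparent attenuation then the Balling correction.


AA = (OG−FG)/(OG−1)·100;  RA = AA·0.8192
AA = (1.04 − 1.017)/(1.04 − 1)·100 = 57.5000
RA = 57.5000·0.8192

47.1040 %


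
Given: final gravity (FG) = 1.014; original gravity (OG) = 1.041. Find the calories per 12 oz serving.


ABW = (OG−FG)·131.25·0.79/FG;  °P = 259 − 259/SG (for OG→OE and FG→AE);  RE = 0.1808·OE + 0.8192·AE;  Cal = (6.9·ABW + 4·(RE−0.1))·FG·3.55
ABW = (1.041 − 1.014)·131.25·0.79/1.014 = 2.7609
OE = 259 − 259/1.041 = 10.2008 °P
AE = 259 − 259/1.014 = 3.5759 °P
RE = 0.1808·10.2008 + 0.8192·3.5759 = 4.7737 °P
Cal = (6.9·2.7609 + 4·(4.7737−0.1))·1.014·3.55

135.8710 kcal


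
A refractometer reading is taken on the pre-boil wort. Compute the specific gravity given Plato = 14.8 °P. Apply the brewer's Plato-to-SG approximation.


SG = 259/(259 − P)
SG = 259/(259 − 14.8)

1.0606


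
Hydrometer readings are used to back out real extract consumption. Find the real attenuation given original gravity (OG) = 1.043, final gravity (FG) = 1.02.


AA = (OG−FG)/(OG−1)·100;  RA = AA·0.8192
AA = (1.043 − 1.02)/(1.043 − 1)·100 = 53.4884
RA = 53.4884·0.8192

43.8177 %


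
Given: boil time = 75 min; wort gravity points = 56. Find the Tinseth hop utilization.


U = 1.65·0.000125^(GP/1000) · (1 − e^(−0.04·t))/4.15
bigness = 1.65·0.000125^(56/1000) = 0.9975
boil_factor = (1 − e^(−0.04·75))/4.15 = 0.2290
U = 0.9975 · 0.2290

0.2284


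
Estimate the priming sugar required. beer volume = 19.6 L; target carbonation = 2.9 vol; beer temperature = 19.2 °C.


residual = 14.695·(0.01821 + 0.09011·e^(−0.04·T));  sugar = (target − residual)·4.0·V
residual = 14.695·(0.01821 + 0.09011·e^(−0.04·19.2)) = 0.8819
sugar = (2.9 − 0.8819)·4.0·19.6

158.2167 g


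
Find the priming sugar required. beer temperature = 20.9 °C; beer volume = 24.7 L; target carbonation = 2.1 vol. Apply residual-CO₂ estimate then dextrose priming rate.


residual = 14.695·(0.01821 + 0.09011·e^(−0.04·T));  sugar = (target − residual)·4.0·V
residual = 14.695·(0.01821 + 0.09011·e^(−0.04·20.9)) = 0.8415
sugar = (2.1 − 0.8415)·4.0·24.7

124.3355 g


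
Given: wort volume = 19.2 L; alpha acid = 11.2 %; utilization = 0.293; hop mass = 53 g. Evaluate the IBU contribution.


IBU = (α/100)·mass·U·1000 / V
IBU = (11.2/100)·53·0.293·1000 / 19.2

90.5858 IBU


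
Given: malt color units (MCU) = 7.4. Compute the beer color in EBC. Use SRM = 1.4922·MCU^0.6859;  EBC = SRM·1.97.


SRM = 1.4922·7.4^0.6859 = 5.8889
EBC = 5.8889·1.97

11.6011 EBC


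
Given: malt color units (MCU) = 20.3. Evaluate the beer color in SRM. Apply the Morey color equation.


SRM = 1.4922 · MCU^0.6859
SRM = 1.4922 · 20.3^0.6859

11.7663 SRM


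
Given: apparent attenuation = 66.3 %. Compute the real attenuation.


RA = AA · 0.8192
RA = 66.3 · 0.8192

54.3130 %


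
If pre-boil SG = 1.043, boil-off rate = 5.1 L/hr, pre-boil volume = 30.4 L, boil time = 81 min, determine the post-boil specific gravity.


V_post = V_pre − rate·(t/60);  SG_post = 1 + (SG_pre−1)·V_pre/V_post
V_post = 30.4 − 5.1·(81/60) = 23.5150
SG_post = 1 + (1.043 − 1)·30.4/23.5150

1.0556


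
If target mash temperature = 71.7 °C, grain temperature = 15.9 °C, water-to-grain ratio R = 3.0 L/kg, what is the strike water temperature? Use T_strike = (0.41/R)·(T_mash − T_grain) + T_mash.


T_strike = (0.41/3.0)·(71.7 − 15.9) + 71.7

79.3260 °C


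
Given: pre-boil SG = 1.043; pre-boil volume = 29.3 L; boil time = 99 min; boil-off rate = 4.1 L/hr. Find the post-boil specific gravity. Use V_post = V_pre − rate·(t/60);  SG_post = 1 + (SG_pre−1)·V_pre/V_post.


V_post = 29.3 − 4.1·(99/60) = 22.5350
SG_post = 1 + (1.043 − 1)·29.3/22.5350

1.0559


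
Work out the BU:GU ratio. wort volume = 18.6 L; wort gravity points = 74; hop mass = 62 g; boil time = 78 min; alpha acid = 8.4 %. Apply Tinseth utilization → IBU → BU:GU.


U = 1.65·0.000125^(GP/1000)·(1−e^(−0.04t))/4.15;  IBU = (α/100)·m·U·1000/V;  BU:GU = IBU/GP
U = 1.65·0.000125^(74/1000)·(1−e^(−0.04·78))/4.15 = 0.1954
IBU = (8.4/100)·62·0.1954·1000/18.6 = 54.7207
BU:GU = 54.7207/74

0.7395


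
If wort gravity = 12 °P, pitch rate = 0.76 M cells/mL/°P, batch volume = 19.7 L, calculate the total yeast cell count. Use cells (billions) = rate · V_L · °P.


cells = 0.76 · 19.7 · 12

179.6640 billion cells


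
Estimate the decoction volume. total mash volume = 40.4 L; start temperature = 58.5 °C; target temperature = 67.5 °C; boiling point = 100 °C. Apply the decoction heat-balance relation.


V_dec = V_total·(T_target − T_start)/(T_boil − T_start)
V_dec = 40.4·(67.5 − 58.5)/(100 − 58.5)

8.7614 L


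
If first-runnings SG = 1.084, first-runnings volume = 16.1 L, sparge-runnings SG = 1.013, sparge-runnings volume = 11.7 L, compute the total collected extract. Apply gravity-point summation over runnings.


total = Σ (SG_i − 1)·1000·V_i
first = (1.084 − 1)·1000·16.1 = 1352.4000
sparge = (1.013 − 1)·1000·11.7 = 152.1000
total = 1352.4000 + 152.1000

1504.5000 gravity·L


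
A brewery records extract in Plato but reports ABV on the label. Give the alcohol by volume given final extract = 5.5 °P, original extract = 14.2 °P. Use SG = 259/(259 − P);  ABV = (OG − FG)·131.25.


OG = 259/(259 − 14.2) = 1.0580
FG = 259/(259 − 5.5) = 1.0217
ABV = (1.0580 − 1.0217)·131.25

4.7657 % ABV


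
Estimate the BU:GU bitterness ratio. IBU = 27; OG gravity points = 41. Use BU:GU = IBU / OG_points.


BU:GU = 27 / 41

0.6585


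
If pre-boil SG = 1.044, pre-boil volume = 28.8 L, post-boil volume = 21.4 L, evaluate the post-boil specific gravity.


SG_post = 1 + (SG_pre − 1)·V_pre/V_post
pts_pre = (1.044 − 1)·1000 = 44.0000
pts_post = 44.0000·28.8/21.4 = 59.2150
SG_post = 1 + 59.2150/1000

1.0592


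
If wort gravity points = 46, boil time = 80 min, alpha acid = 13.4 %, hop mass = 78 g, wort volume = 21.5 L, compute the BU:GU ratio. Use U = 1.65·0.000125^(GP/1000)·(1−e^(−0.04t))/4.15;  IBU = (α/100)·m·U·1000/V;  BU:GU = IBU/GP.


U = 1.65·0.000125^(46/1000)·(1−e^(−0.04·80))/4.15 = 0.2522
IBU = (13.4/100)·78·0.2522·1000/21.5 = 122.6255
BU:GU = 122.6255/46

2.6658


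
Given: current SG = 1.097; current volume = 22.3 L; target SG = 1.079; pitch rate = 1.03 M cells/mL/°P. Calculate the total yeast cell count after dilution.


V_w = V·((SG_c−1)/(SG_t−1)−1);  °P = 259 − 259/SG_t;  cells = rate·(V+V_w)·°P
V_w = 22.3·((1.097−1)/(1.079−1)−1) = 5.0810
V_final = 22.3 + 5.0810 = 27.3810
°P = 259 − 259/1.079 = 18.9629
cells = 1.03·27.3810·18.9629

534.8009 billion cells


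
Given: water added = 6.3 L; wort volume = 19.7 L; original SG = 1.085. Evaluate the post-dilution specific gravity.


SG_new = 1 + (SG_old − 1)·V_old/(V_old + V_water)
pts = (1.085 − 1)·1000·19.7/(19.7 + 6.3) = 64.4038
SG_new = 1 + 64.4038/1000

1.0644


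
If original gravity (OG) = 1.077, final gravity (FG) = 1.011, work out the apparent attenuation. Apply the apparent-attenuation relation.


AA = (OG − FG)/(OG − 1) · 100
AA = (1.077 − 1.011)/(1.077 − 1) · 100

85.7143 %


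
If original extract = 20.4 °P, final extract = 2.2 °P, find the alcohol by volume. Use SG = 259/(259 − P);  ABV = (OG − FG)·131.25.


OG = 259/(259 − 20.4) = 1.0855
FG = 259/(259 − 2.2) = 1.0086
ABV = (1.0855 − 1.0086)·131.25

10.0973 % ABV


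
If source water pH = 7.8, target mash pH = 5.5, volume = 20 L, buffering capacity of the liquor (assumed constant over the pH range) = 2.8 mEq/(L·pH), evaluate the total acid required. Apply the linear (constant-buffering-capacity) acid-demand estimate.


acid = buffering capacity · (pH_source − pH_target) · V
acid = 2.8 · (7.8 − 5.5) · 20

128.8000 mEq


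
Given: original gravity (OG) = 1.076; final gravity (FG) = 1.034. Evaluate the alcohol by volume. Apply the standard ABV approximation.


ABV = (OG − FG) · 131.25
ABV = (1.076 − 1.034) · 131.25

5.5125 % ABV


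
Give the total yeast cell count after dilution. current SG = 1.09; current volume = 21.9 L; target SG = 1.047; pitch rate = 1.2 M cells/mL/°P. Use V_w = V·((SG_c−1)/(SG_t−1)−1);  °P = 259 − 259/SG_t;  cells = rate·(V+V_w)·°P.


V_w = 21.9·((1.09−1)/(1.047−1)−1) = 20.0362
V_final = 21.9 + 20.0362 = 41.9362
°P = 259 − 259/1.047 = 11.6266
cells = 1.2·41.9362·11.6266

585.0877 billion cells


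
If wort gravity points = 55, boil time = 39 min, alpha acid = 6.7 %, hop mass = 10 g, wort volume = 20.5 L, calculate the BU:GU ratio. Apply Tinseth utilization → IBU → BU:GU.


U = 1.65·0.000125^(GP/1000)·(1−e^(−0.04t))/4.15;  IBU = (α/100)·m·U·1000/V;  BU:GU = IBU/GP
U = 1.65·0.000125^(55/1000)·(1−e^(−0.04·39))/4.15 = 0.1916
IBU = (6.7/100)·10·0.1916·1000/20.5 = 6.2609
BU:GU = 6.2609/55

0.1138


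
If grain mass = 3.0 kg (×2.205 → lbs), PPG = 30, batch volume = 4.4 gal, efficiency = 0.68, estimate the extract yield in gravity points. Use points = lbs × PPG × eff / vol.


lbs = 3.0 × 2.205 = 6.6150
points = 6.6150 × 30 × 0.68 / 4.4

30.6695 points


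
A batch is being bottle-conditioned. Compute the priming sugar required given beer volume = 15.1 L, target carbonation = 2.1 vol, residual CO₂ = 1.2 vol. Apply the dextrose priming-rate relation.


sugar = (target − residual)·4.0·V
sugar = (2.1 − 1.2)·4.0·15.1

54.3600 g


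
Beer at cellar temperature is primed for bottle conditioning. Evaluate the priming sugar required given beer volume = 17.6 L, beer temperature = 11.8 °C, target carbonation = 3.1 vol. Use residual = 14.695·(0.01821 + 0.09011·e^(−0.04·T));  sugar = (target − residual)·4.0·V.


residual = 14.695·(0.01821 + 0.09011·e^(−0.04·11.8)) = 1.0935
sugar = (3.1 − 1.0935)·4.0·17.6

141.2541 g


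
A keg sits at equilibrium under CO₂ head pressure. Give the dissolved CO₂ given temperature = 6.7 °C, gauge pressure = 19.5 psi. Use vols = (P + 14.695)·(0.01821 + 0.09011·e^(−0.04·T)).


vols = (19.5 + 14.695)·(0.01821 + 0.09011·e^(−0.04·6.7))

2.9796 volumes


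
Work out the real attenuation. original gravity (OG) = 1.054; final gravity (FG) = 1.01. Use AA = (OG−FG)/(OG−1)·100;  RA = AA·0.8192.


AA = (1.054 − 1.01)/(1.054 − 1)·100 = 81.4815
RA = 81.4815·0.8192

66.7496 %


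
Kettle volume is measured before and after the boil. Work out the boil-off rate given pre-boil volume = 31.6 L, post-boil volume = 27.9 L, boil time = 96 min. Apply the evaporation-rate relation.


rate = (V_pre − V_post) / (t_min/60)
rate = (31.6 − 27.9) / (96/60)

2.3125 L/hr


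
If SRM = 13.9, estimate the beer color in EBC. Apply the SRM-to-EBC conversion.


EBC = SRM · 1.97
EBC = 13.9 · 1.97

27.3830 EBC


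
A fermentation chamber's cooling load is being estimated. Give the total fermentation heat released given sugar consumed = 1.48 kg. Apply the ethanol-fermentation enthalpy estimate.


Q = m_sugar · 590 kJ/kg
Q = 1.48 · 590

873.2000 kJ


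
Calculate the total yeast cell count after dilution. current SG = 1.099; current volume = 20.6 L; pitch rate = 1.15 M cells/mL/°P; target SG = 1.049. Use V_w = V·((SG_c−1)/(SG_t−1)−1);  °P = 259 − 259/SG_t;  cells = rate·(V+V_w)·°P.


V_w = 20.6·((1.099−1)/(1.049−1)−1) = 21.0204
V_final = 20.6 + 21.0204 = 41.6204
°P = 259 − 259/1.049 = 12.0982
cells = 1.15·41.6204·12.0982

579.0613 billion cells


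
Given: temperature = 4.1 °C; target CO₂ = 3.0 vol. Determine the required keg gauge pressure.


psi = vols/(0.01821 + 0.09011·e^(−0.04·T)) − 14.695
psi = 3.0/(0.01821 + 0.09011·e^(−0.04·4.1)) − 14.695

16.9873 psi


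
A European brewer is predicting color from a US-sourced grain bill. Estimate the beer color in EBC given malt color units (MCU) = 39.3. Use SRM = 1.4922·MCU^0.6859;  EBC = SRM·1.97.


SRM = 1.4922·39.3^0.6859 = 18.5106
EBC = 18.5106·1.97

36.4659 EBC


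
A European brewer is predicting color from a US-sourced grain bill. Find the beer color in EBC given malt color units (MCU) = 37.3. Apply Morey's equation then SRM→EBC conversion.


SRM = 1.4922·MCU^0.6859;  EBC = SRM·1.97
SRM = 1.4922·37.3^0.6859 = 17.8592
EBC = 17.8592·1.97

35.1826 EBC


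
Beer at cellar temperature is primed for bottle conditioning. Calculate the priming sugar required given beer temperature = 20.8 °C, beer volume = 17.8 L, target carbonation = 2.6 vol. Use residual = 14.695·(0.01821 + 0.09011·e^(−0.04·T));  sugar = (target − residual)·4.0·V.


residual = 14.695·(0.01821 + 0.09011·e^(−0.04·20.8)) = 0.8438
sugar = (2.6 − 0.8438)·4.0·17.8

125.0383 g


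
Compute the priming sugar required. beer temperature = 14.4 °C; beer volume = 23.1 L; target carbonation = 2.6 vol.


residual = 14.695·(0.01821 + 0.09011·e^(−0.04·T));  sugar = (target − residual)·4.0·V
residual = 14.695·(0.01821 + 0.09011·e^(−0.04·14.4)) = 1.0120
sugar = (2.6 − 1.0120)·4.0·23.1

146.7343 g


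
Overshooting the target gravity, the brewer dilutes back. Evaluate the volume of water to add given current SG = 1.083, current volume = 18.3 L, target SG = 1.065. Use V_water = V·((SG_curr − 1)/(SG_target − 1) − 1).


V_water = 18.3·((1.083 − 1)/(1.065 − 1) − 1)

5.0677 L


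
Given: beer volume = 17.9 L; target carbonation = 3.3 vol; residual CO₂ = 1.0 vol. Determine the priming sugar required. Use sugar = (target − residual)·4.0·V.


sugar = (3.3 − 1.0)·4.0·17.9

164.6800 g


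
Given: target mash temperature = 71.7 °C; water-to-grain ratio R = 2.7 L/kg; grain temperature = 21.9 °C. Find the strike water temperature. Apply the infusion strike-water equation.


T_strike = (0.41/R)·(T_mash − T_grain) + T_mash
T_strike = (0.41/2.7)·(71.7 − 21.9) + 71.7

79.2622 °C


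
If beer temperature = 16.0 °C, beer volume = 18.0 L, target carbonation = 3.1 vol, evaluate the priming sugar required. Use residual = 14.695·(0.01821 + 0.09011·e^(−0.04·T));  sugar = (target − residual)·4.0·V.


residual = 14.695·(0.01821 + 0.09011·e^(−0.04·16.0)) = 0.9658
sugar = (3.1 − 0.9658)·4.0·18.0

153.6610 g


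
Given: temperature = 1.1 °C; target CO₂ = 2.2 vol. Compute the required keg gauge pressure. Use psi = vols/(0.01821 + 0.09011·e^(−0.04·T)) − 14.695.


psi = 2.2/(0.01821 + 0.09011·e^(−0.04·1.1)) − 14.695

6.3695 psi


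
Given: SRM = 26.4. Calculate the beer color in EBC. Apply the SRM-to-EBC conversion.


EBC = SRM · 1.97
EBC = 26.4 · 1.97

52.0080 EBC


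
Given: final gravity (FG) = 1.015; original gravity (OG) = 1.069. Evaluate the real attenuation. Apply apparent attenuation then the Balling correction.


AA = (OG−FG)/(OG−1)·100;  RA = AA·0.8192
AA = (1.069 − 1.015)/(1.069 − 1)·100 = 78.2609
RA = 78.2609·0.8192

64.1113 %


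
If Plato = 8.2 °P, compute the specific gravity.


SG = 259/(259 − P)
SG = 259/(259 − 8.2)

1.0327


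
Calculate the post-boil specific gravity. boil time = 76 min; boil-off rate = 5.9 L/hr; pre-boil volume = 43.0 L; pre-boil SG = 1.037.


V_post = V_pre − rate·(t/60);  SG_post = 1 + (SG_pre−1)·V_pre/V_post
V_post = 43.0 − 5.9·(76/60) = 35.5267
SG_post = 1 + (1.037 − 1)·43.0/35.5267

1.0448


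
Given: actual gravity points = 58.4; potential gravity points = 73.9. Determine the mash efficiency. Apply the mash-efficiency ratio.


efficiency = actual / potential × 100
efficiency = 58.4 / 73.9 × 100

79.0257 %


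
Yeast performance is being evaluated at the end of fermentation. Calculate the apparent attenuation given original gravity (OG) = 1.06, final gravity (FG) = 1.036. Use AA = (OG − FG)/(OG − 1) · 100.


AA = (1.06 − 1.036)/(1.06 − 1) · 100

40.0000 %


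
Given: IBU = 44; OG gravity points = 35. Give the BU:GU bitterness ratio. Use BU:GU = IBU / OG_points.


BU:GU = 44 / 35

1.2571


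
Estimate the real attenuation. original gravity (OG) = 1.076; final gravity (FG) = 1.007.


AA = (OG−FG)/(OG−1)·100;  RA = AA·0.8192
AA = (1.076 − 1.007)/(1.076 − 1)·100 = 90.7895
RA = 90.7895·0.8192

74.3747 %


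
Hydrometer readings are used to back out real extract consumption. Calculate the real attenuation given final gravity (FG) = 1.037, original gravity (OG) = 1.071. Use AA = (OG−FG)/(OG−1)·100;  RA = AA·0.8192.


AA = (1.071 − 1.037)/(1.071 − 1)·100 = 47.8873
RA = 47.8873·0.8192

39.2293 %


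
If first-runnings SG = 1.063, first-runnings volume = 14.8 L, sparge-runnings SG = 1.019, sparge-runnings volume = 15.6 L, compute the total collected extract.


total = Σ (SG_i − 1)·1000·V_i
first = (1.063 − 1)·1000·14.8 = 932.4000
sparge = (1.019 − 1)·1000·15.6 = 296.4000
total = 932.4000 + 296.4000

1228.8000 gravity·L


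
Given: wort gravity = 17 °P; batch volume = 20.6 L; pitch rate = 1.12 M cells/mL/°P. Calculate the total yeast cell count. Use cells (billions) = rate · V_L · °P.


cells = 1.12 · 20.6 · 17

392.2240 billion cells


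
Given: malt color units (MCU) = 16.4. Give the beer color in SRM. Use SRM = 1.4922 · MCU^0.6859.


SRM = 1.4922 · 16.4^0.6859

10.1646 SRM


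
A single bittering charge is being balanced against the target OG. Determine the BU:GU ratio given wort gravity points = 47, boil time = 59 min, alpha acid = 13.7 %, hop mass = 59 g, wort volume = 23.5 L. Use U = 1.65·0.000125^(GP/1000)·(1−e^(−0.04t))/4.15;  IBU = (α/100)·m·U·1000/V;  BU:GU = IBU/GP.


U = 1.65·0.000125^(47/1000)·(1−e^(−0.04·59))/4.15 = 0.2360
IBU = (13.7/100)·59·0.2360·1000/23.5 = 81.1750
BU:GU = 81.1750/47

1.7271


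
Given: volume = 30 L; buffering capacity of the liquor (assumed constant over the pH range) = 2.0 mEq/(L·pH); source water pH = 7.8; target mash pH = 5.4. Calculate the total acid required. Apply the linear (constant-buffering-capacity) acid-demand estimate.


acid = buffering capacity · (pH_source − pH_target) · V
acid = 2.0 · (7.8 − 5.4) · 30

144.0000 mEq


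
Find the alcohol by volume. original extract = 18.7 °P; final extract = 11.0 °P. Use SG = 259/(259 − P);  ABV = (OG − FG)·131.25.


OG = 259/(259 − 18.7) = 1.0778
FG = 259/(259 − 11.0) = 1.0444
ABV = (1.0778 − 1.0444)·131.25

4.3922 % ABV


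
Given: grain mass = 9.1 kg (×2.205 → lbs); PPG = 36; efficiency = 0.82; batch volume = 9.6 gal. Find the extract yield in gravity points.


points = lbs × PPG × eff / vol
lbs = 9.1 × 2.205 = 20.0655
points = 20.0655 × 36 × 0.82 / 9.6

61.7014 points


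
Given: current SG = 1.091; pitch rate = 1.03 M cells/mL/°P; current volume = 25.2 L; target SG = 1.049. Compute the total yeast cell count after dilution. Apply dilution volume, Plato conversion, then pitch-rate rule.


V_w = V·((SG_c−1)/(SG_t−1)−1);  °P = 259 − 259/SG_t;  cells = rate·(V+V_w)·°P
V_w = 25.2·((1.091−1)/(1.049−1)−1) = 21.6000
V_final = 25.2 + 21.6000 = 46.8000
°P = 259 − 259/1.049 = 12.0982
cells = 1.03·46.8000·12.0982

583.1811 billion cells


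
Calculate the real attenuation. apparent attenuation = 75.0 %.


RA = AA · 0.8192
RA = 75.0 · 0.8192

61.4400 %


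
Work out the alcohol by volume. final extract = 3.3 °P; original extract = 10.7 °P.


SG = 259/(259 − P);  ABV = (OG − FG)·131.25
OG = 259/(259 − 10.7) = 1.0431
FG = 259/(259 − 3.3) = 1.0129
ABV = (1.0431 − 1.0129)·131.25

3.9621 % ABV


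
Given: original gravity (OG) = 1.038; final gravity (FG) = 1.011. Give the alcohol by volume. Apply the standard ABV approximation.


ABV = (OG − FG) · 131.25
ABV = (1.038 − 1.011) · 131.25

3.5438 % ABV


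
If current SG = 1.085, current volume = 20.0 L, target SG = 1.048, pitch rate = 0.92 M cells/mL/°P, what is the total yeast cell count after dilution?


V_w = V·((SG_c−1)/(SG_t−1)−1);  °P = 259 − 259/SG_t;  cells = rate·(V+V_w)·°P
V_w = 20.0·((1.085−1)/(1.048−1)−1) = 15.4167
V_final = 20.0 + 15.4167 = 35.4167
°P = 259 − 259/1.048 = 11.8626
cells = 0.92·35.4167·11.8626

386.5229 billion cells


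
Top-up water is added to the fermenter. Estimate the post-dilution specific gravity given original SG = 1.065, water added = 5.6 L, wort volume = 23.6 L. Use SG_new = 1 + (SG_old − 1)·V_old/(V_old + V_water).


pts = (1.065 − 1)·1000·23.6/(23.6 + 5.6) = 52.5342
SG_new = 1 + 52.5342/1000

1.0525


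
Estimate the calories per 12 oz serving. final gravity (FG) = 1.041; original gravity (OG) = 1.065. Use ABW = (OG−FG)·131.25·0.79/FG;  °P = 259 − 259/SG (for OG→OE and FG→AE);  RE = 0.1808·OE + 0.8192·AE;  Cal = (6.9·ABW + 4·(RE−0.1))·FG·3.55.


ABW = (1.065 − 1.041)·131.25·0.79/1.041 = 2.3905
OE = 259 − 259/1.065 = 15.8075 °P
AE = 259 − 259/1.041 = 10.2008 °P
RE = 0.1808·15.8075 + 0.8192·10.2008 = 11.2145 °P
Cal = (6.9·2.3905 + 4·(11.2145−0.1))·1.041·3.55

225.2521 kcal


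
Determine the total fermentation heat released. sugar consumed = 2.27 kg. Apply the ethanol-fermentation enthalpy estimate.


Q = m_sugar · 590 kJ/kg
Q = 2.27 · 590

1339.3000 kJ


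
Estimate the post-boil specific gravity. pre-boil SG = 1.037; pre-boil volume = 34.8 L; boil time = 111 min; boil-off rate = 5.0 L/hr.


V_post = V_pre − rate·(t/60);  SG_post = 1 + (SG_pre−1)·V_pre/V_post
V_post = 34.8 − 5.0·(111/60) = 25.5500
SG_post = 1 + (1.037 − 1)·34.8/25.5500

1.0504


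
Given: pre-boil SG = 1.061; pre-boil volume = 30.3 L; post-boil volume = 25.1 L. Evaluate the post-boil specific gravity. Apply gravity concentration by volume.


SG_post = 1 + (SG_pre − 1)·V_pre/V_post
pts_pre = (1.061 − 1)·1000 = 61.0000
pts_post = 61.0000·30.3/25.1 = 73.6375
SG_post = 1 + 73.6375/1000

1.0736


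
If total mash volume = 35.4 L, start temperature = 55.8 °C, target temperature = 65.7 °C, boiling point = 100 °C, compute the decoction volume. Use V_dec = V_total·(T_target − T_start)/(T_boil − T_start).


V_dec = 35.4·(65.7 − 55.8)/(100 − 55.8)

7.9290 L


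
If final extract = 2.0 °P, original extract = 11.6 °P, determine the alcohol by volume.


SG = 259/(259 − P);  ABV = (OG − FG)·131.25
OG = 259/(259 − 11.6) = 1.0469
FG = 259/(259 − 2.0) = 1.0078
ABV = (1.0469 − 1.0078)·131.25

5.1326 % ABV


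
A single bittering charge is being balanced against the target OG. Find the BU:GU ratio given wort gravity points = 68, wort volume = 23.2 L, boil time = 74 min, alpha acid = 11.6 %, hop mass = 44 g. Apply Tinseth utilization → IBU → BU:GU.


U = 1.65·0.000125^(GP/1000)·(1−e^(−0.04t))/4.15;  IBU = (α/100)·m·U·1000/V;  BU:GU = IBU/GP
U = 1.65·0.000125^(68/1000)·(1−e^(−0.04·74))/4.15 = 0.2046
IBU = (11.6/100)·44·0.2046·1000/23.2 = 45.0132
BU:GU = 45.0132/68

0.6620


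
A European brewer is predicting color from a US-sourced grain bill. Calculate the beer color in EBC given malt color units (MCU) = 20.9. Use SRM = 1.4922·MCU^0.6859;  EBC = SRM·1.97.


SRM = 1.4922·20.9^0.6859 = 12.0037
EBC = 12.0037·1.97

23.6473 EBC


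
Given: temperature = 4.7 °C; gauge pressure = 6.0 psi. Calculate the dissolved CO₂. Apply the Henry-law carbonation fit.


vols = (P + 14.695)·(0.01821 + 0.09011·e^(−0.04·T))
vols = (6.0 + 14.695)·(0.01821 + 0.09011·e^(−0.04·4.7))

1.9221 volumes


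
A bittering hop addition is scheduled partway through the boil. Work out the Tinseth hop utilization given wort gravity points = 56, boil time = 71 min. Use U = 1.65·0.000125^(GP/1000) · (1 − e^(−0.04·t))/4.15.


bigness = 1.65·0.000125^(56/1000) = 0.9975
boil_factor = (1 − e^(−0.04·71))/4.15 = 0.2269
U = 0.9975 · 0.2269

0.2263


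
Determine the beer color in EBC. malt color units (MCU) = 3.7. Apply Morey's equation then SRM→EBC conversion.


SRM = 1.4922·MCU^0.6859;  EBC = SRM·1.97
SRM = 1.4922·3.7^0.6859 = 3.6606
EBC = 3.6606·1.97

7.2115 EBC


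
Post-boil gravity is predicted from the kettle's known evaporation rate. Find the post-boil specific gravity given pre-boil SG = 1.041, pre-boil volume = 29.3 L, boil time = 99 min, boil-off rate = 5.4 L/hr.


V_post = V_pre − rate·(t/60);  SG_post = 1 + (SG_pre−1)·V_pre/V_post
V_post = 29.3 − 5.4·(99/60) = 20.3900
SG_post = 1 + (1.041 − 1)·29.3/20.3900

1.0589


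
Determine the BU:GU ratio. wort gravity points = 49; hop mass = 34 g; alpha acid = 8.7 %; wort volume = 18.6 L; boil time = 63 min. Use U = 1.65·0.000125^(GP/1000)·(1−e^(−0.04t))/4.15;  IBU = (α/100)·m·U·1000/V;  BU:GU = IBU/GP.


U = 1.65·0.000125^(49/1000)·(1−e^(−0.04·63))/4.15 = 0.2354
IBU = (8.7/100)·34·0.2354·1000/18.6 = 37.4318
BU:GU = 37.4318/49

0.7639


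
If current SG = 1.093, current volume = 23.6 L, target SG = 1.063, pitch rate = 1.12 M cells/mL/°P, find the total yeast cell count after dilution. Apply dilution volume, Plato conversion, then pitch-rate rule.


V_w = V·((SG_c−1)/(SG_t−1)−1);  °P = 259 − 259/SG_t;  cells = rate·(V+V_w)·°P
V_w = 23.6·((1.093−1)/(1.063−1)−1) = 11.2381
V_final = 23.6 + 11.2381 = 34.8381
°P = 259 − 259/1.063 = 15.3500
cells = 1.12·34.8381·15.3500

598.9347 billion cells


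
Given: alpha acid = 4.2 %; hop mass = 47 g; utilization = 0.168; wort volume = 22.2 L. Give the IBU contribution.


IBU = (α/100)·mass·U·1000 / V
IBU = (4.2/100)·47·0.168·1000 / 22.2

14.9384 IBU


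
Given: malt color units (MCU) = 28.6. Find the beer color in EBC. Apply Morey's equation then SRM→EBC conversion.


SRM = 1.4922·MCU^0.6859;  EBC = SRM·1.97
SRM = 1.4922·28.6^0.6859 = 14.8850
EBC = 14.8850·1.97

29.3234 EBC


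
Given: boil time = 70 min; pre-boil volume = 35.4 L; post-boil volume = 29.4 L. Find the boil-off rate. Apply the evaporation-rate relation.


rate = (V_pre − V_post) / (t_min/60)
rate = (35.4 − 29.4) / (70/60)

5.1429 L/hr


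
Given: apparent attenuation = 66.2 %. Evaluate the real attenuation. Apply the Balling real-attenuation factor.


RA = AA · 0.8192
RA = 66.2 · 0.8192

54.2310 %


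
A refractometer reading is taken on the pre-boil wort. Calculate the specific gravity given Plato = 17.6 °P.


SG = 259/(259 − P)
SG = 259/(259 − 17.6)

1.0729


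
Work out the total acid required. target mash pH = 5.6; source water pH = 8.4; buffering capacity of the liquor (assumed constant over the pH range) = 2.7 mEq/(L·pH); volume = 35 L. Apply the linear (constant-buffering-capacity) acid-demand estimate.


acid = buffering capacity · (pH_source − pH_target) · V
acid = 2.7 · (8.4 − 5.6) · 35

264.6000 mEq


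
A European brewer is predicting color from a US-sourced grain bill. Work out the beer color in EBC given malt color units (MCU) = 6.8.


SRM = 1.4922·MCU^0.6859;  EBC = SRM·1.97
SRM = 1.4922·6.8^0.6859 = 5.5571
EBC = 5.5571·1.97

10.9474 EBC


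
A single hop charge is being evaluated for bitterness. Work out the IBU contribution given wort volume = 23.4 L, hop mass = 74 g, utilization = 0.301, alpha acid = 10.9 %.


IBU = (α/100)·mass·U·1000 / V
IBU = (10.9/100)·74·0.301·1000 / 23.4

103.7550 IBU


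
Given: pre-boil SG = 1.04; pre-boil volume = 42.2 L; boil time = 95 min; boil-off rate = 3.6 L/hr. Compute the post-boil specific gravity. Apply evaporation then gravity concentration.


V_post = V_pre − rate·(t/60);  SG_post = 1 + (SG_pre−1)·V_pre/V_post
V_post = 42.2 − 3.6·(95/60) = 36.5000
SG_post = 1 + (1.04 − 1)·42.2/36.5000

1.0462


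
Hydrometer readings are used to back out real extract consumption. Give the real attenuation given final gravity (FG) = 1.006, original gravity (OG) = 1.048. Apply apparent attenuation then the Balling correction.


AA = (OG−FG)/(OG−1)·100;  RA = AA·0.8192
AA = (1.048 − 1.006)/(1.048 − 1)·100 = 87.5000
RA = 87.5000·0.8192

71.6800 %


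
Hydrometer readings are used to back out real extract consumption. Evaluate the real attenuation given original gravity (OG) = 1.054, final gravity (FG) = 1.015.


AA = (OG−FG)/(OG−1)·100;  RA = AA·0.8192
AA = (1.054 − 1.015)/(1.054 − 1)·100 = 72.2222
RA = 72.2222·0.8192

59.1644 %


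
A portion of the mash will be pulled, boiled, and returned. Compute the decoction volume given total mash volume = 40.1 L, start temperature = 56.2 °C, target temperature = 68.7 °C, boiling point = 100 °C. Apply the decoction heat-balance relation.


V_dec = V_total·(T_target − T_start)/(T_boil − T_start)
V_dec = 40.1·(68.7 − 56.2)/(100 − 56.2)

11.4441 L


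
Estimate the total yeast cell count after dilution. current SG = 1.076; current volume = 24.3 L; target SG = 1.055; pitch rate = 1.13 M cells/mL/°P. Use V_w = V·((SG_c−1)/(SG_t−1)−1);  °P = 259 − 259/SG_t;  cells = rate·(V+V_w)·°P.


V_w = 24.3·((1.076−1)/(1.055−1)−1) = 9.2782
V_final = 24.3 + 9.2782 = 33.5782
°P = 259 − 259/1.055 = 13.5024
cells = 1.13·33.5782·13.5024

512.3251 billion cells


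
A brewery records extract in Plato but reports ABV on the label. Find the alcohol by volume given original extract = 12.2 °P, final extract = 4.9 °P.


SG = 259/(259 − P);  ABV = (OG − FG)·131.25
OG = 259/(259 − 12.2) = 1.0494
FG = 259/(259 − 4.9) = 1.0193
ABV = (1.0494 − 1.0193)·131.25

3.9571 % ABV


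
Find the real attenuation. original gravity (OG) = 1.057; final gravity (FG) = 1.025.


AA = (OG−FG)/(OG−1)·100;  RA = AA·0.8192
AA = (1.057 − 1.025)/(1.057 − 1)·100 = 56.1404
RA = 56.1404·0.8192

45.9902 %


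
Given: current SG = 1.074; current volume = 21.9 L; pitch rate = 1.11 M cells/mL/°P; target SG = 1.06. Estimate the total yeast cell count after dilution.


V_w = V·((SG_c−1)/(SG_t−1)−1);  °P = 259 − 259/SG_t;  cells = rate·(V+V_w)·°P
V_w = 21.9·((1.074−1)/(1.06−1)−1) = 5.1100
V_final = 21.9 + 5.1100 = 27.0100
°P = 259 − 259/1.06 = 14.6604
cells = 1.11·27.0100·14.6604

439.5342 billion cells


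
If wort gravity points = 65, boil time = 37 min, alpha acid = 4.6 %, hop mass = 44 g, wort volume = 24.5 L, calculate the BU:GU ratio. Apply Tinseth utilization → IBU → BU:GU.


U = 1.65·0.000125^(GP/1000)·(1−e^(−0.04t))/4.15;  IBU = (α/100)·m·U·1000/V;  BU:GU = IBU/GP
U = 1.65·0.000125^(65/1000)·(1−e^(−0.04·37))/4.15 = 0.1712
IBU = (4.6/100)·44·0.1712·1000/24.5 = 14.1449
BU:GU = 14.1449/65

0.2176


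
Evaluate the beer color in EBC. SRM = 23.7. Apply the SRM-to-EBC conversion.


EBC = SRM · 1.97
EBC = 23.7 · 1.97

46.6890 EBC


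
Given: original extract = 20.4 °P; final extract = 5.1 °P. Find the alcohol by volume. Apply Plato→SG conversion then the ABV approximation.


SG = 259/(259 − P);  ABV = (OG − FG)·131.25
OG = 259/(259 − 20.4) = 1.0855
FG = 259/(259 − 5.1) = 1.0201
ABV = (1.0855 − 1.0201)·131.25

8.5853 % ABV


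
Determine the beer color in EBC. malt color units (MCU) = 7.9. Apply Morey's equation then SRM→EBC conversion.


SRM = 1.4922·MCU^0.6859;  EBC = SRM·1.97
SRM = 1.4922·7.9^0.6859 = 6.1590
EBC = 6.1590·1.97

12.1332 EBC


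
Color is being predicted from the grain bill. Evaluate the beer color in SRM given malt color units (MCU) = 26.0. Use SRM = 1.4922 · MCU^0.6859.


SRM = 1.4922 · 26.0^0.6859

13.9430 SRM


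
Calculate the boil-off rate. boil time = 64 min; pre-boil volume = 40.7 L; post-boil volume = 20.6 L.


rate = (V_pre − V_post) / (t_min/60)
rate = (40.7 − 20.6) / (64/60)

18.8438 L/hr


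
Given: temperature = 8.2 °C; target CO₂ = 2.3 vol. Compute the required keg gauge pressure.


psi = vols/(0.01821 + 0.09011·e^(−0.04·T)) − 14.695
psi = 2.3/(0.01821 + 0.09011·e^(−0.04·8.2)) − 14.695

12.9752 psi


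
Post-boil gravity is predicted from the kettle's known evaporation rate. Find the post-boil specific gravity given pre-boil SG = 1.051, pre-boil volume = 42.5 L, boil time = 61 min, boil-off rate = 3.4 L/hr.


V_post = V_pre − rate·(t/60);  SG_post = 1 + (SG_pre−1)·V_pre/V_post
V_post = 42.5 − 3.4·(61/60) = 39.0433
SG_post = 1 + (1.051 − 1)·42.5/39.0433

1.0555


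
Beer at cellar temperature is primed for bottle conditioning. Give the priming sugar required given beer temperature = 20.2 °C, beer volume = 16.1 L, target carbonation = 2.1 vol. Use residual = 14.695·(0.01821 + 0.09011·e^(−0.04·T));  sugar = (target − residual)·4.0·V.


residual = 14.695·(0.01821 + 0.09011·e^(−0.04·20.2)) = 0.8578
sugar = (2.1 − 0.8578)·4.0·16.1

79.9950 g


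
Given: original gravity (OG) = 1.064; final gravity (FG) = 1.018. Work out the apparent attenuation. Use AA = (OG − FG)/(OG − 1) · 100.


AA = (1.064 − 1.018)/(1.064 − 1) · 100

71.8750 %


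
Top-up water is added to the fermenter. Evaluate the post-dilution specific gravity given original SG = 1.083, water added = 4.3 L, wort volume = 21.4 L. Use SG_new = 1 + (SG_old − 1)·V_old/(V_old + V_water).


pts = (1.083 − 1)·1000·21.4/(21.4 + 4.3) = 69.1128
SG_new = 1 + 69.1128/1000

1.0691


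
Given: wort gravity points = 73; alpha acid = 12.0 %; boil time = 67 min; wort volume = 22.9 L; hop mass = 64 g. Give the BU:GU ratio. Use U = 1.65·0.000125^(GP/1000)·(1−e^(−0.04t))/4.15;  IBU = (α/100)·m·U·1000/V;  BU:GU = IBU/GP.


U = 1.65·0.000125^(73/1000)·(1−e^(−0.04·67))/4.15 = 0.1922
IBU = (12.0/100)·64·0.1922·1000/22.9 = 64.4450
BU:GU = 64.4450/73

0.8828


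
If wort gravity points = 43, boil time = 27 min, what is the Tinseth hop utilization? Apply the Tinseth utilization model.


U = 1.65·0.000125^(GP/1000) · (1 − e^(−0.04·t))/4.15
bigness = 1.65·0.000125^(43/1000) = 1.1211
boil_factor = (1 − e^(−0.04·27))/4.15 = 0.1591
U = 1.1211 · 0.1591

0.1784


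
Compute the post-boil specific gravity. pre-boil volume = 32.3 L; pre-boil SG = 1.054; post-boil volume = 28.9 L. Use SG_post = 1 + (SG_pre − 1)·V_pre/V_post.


pts_pre = (1.054 − 1)·1000 = 54.0000
pts_post = 54.0000·32.3/28.9 = 60.3529
SG_post = 1 + 60.3529/1000

1.0604


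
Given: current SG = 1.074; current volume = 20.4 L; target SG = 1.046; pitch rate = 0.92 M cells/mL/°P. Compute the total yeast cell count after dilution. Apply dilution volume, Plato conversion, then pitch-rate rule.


V_w = V·((SG_c−1)/(SG_t−1)−1);  °P = 259 − 259/SG_t;  cells = rate·(V+V_w)·°P
V_w = 20.4·((1.074−1)/(1.046−1)−1) = 12.4174
V_final = 20.4 + 12.4174 = 32.8174
°P = 259 − 259/1.046 = 11.3901
cells = 0.92·32.8174·11.3901

343.8886 billion cells


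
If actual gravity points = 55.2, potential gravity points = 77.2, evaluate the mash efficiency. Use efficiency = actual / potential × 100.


efficiency = 55.2 / 77.2 × 100

71.5026 %


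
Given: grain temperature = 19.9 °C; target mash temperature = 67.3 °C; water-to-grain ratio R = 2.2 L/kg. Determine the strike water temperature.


T_strike = (0.41/R)·(T_mash − T_grain) + T_mash
T_strike = (0.41/2.2)·(67.3 − 19.9) + 67.3

76.1336 °C


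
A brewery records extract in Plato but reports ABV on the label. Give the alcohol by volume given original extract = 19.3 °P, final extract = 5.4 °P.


SG = 259/(259 − P);  ABV = (OG − FG)·131.25
OG = 259/(259 − 19.3) = 1.0805
FG = 259/(259 − 5.4) = 1.0213
ABV = (1.0805 − 1.0213)·131.25

7.7731 % ABV


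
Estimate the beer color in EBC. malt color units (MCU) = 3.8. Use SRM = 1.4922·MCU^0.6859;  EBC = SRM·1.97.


SRM = 1.4922·3.8^0.6859 = 3.7282
EBC = 3.7282·1.97

7.3446 EBC


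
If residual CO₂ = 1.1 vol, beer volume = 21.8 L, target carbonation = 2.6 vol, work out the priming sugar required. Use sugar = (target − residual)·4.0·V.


sugar = (2.6 − 1.1)·4.0·21.8

130.8000 g


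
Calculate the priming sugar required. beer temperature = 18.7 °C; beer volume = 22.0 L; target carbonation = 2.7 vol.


residual = 14.695·(0.01821 + 0.09011·e^(−0.04·T));  sugar = (target − residual)·4.0·V
residual = 14.695·(0.01821 + 0.09011·e^(−0.04·18.7)) = 0.8943
sugar = (2.7 − 0.8943)·4.0·22.0

158.8981 g


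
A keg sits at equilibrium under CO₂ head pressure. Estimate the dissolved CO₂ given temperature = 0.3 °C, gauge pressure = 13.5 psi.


vols = (P + 14.695)·(0.01821 + 0.09011·e^(−0.04·T))
vols = (13.5 + 14.695)·(0.01821 + 0.09011·e^(−0.04·0.3))

3.0238 volumes


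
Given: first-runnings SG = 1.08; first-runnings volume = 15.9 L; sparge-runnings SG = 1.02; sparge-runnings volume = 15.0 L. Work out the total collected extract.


total = Σ (SG_i − 1)·1000·V_i
first = (1.08 − 1)·1000·15.9 = 1272.0000
sparge = (1.02 − 1)·1000·15.0 = 300.0000
total = 1272.0000 + 300.0000

1572.0000 gravity·L


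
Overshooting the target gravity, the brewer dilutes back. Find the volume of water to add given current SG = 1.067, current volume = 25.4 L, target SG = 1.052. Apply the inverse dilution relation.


V_water = V·((SG_curr − 1)/(SG_target − 1) − 1)
V_water = 25.4·((1.067 − 1)/(1.052 − 1) − 1)

7.3269 L
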